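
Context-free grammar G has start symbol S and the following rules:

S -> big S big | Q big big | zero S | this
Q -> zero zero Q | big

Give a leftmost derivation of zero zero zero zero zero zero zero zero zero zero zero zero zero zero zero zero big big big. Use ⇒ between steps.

S ⇒ Q big big   [S -> Q big big]
Q big big ⇒ zero zero Q big big   [Q -> zero zero Q]
zero zero Q big big ⇒ zero zero zero zero Q big big   [Q -> zero zero Q]
zero zero zero zero Q big big ⇒ zero zero zero zero zero zero Q big big   [Q -> zero zero Q]
zero zero zero zero zero zero Q big big ⇒ zero zero zero zero zero zero zero zero Q big big   [Q -> zero zero Q]
zero zero zero zero zero zero zero zero Q big big ⇒ zero zero zero zero zero zero zero zero zero zero Q big big   [Q -> zero zero Q]
zero zero zero zero zero zero zero zero zero zero Q big big ⇒ zero zero zero zero zero zero zero zero zero zero zero zero Q big big   [Q -> zero zero Q]
zero zero zero zero zero zero zero zero zero zero zero zero Q big big ⇒ zero zero zero zero zero zero zero zero zero zero zero zero zero zero Q big big   [Q -> zero zero Q]
zero zero zero zero zero zero zero zero zero zero zero zero zero zero Q big big ⇒ zero zero zero zero zero zero zero zero zero zero zero zero zero zero zero zero Q big big   [Q -> zero zero Q]
zero zero zero zero zero zero zero zero zero zero zero zero zero zero zero zero Q big big ⇒ zero zero zero zero zero zero zero zero zero zero zero zero zero zero zero zero big big big   [Q -> big]

S ⇒ Q big big ⇒ zero zero Q big big ⇒ zero zero zero zero Q big big ⇒ zero zero zero zero zero zero Q big big ⇒ zero zero zero zero zero zero zero zero Q big big ⇒ zero zero zero zero zero zero zero zero zero zero Q big big ⇒ zero zero zero zero zero zero zero zero zero zero zero zero Q big big ⇒ zero zero zero zero zero zero zero zero zero zero zero zero zero zero Q big big ⇒ zero zero zero zero zero zero zero zero zero zero zero zero zero zero zero zero Q big big ⇒ zero zero zero zero zero zero zero zero zero zero zero zero zero zero zero zero big big big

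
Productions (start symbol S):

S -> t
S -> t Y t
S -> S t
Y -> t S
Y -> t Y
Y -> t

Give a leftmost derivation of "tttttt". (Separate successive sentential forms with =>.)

S => tYt   [S -> t Y t]
tYt => ttYt   [Y -> t Y]
ttYt => tttYt   [Y -> t Y]
tttYt => ttttYt   [Y -> t Y]
ttttYt => tttttt   [Y -> t]

S => tYt => ttYt => tttYt => ttttYt => tttttt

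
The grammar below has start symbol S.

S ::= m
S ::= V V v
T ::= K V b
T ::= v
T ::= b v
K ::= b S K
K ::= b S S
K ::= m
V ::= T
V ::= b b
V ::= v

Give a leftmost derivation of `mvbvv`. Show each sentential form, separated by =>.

S => VVv   [S ::= V V v]
VVv => TVv   [V ::= T]
TVv => KVbVv   [T ::= K V b]
KVbVv => mVbVv   [K ::= m]
mVbVv => mvbVv   [V ::= v]
mvbVv => mvbvv   [V ::= v]

S=>VVv=>TVv=>KVbVv=>mVbVv=>mvbVv=>mvbvv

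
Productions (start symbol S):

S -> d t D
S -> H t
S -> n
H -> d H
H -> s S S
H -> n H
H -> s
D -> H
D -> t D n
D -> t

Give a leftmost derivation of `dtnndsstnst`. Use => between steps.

S => dtD   [S -> d t D]
dtD => dtH   [D -> H]
dtH => dtnH   [H -> n H]
dtnH => dtnnH   [H -> n H]
dtnnH => dtnndH   [H -> d H]
dtnndH => dtnndsSS   [H -> s S S]
dtnndsSS => dtnndsHtS   [S -> H t]
dtnndsHtS => dtnndsstS   [H -> s]
dtnndsstS => dtnndsstHt   [S -> H t]
dtnndsstHt => dtnndsstnHt   [H -> n H]
dtnndsstnHt => dtnndsstnst   [H -> s]

S => dtD => dtH => dtnH => dtnnH => dtnndH => dtnndsSS => dtnndsHtS => dtnndsstS => dtnndsstHt => dtnndsstnHt => dtnndsstnst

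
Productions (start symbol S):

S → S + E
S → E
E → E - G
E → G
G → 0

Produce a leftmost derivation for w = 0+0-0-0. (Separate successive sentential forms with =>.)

S => S+E   [S → S + E]
S+E => E+E   [S → E]
E+E => G+E   [E → G]
G+E => 0+E   [G → 0]
0+E => 0+E-G   [E → E - G]
0+E-G => 0+E-G-G   [E → E - G]
0+E-G-G => 0+G-G-G   [E → G]
0+G-G-G => 0+0-G-G   [G → 0]
0+0-G-G => 0+0-0-G   [G → 0]
0+0-0-G => 0+0-0-0   [G → 0]

S=>S+E=>E+E=>G+E=>0+E=>0+E-G=>0+E-G-G=>0+G-G-G=>0+0-G-G=>0+0-0-G=>0+0-0-0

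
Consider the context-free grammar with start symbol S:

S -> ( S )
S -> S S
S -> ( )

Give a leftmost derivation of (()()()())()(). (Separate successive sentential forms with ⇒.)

S ⇒ SS ⇒ SSS ⇒ (S)SS ⇒ (SS)SS ⇒ (SSS)SS ⇒ (SSSS)SS ⇒ (()SSS)SS ⇒ (()()SS)SS ⇒ (()()()S)SS ⇒ (()()()())SS ⇒ (()()()())()S ⇒ (()()()())()()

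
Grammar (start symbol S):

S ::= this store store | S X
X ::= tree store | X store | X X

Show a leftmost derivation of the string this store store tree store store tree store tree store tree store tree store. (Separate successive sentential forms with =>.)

S => S X => this store store X => this store store X X => this store store X X X => this store store X X X X => this store store X X X X X => this store store X store X X X X => this store store tree store store X X X X => this store store tree store store tree store X X X => this store store tree store store tree store tree store X X => this store store tree store store tree store tree store tree store X => this store store tree store store tree store tree store tree store tree store

S => S X   [S ::= S X]
S X => this store store X   [S ::= this store store]
this store store X => this store store X X   [X ::= X X]
this store store X X => this store store X X X   [X ::= X X]
this store store X X X => this store store X X X X   [X ::= X X]
this store store X X X X => this store store X X X X X   [X ::= X X]
this store store X X X X X => this store store X store X X X X   [X ::= X store]
this store store X store X X X X => this store store tree store store X X X X   [X ::= tree store]
this store store tree store store X X X X => this store store tree store store tree store X X X   [X ::= tree store]
this store store tree store store tree store X X X => this store store tree store store tree store tree store X X   [X ::= tree store]
this store store tree store store tree store tree store X X => this store store tree store store tree store tree store tree store X   [X ::= tree store]
this store store tree store store tree store tree store tree store X => this store store tree store store tree store tree store tree store tree store   [X ::= tree store]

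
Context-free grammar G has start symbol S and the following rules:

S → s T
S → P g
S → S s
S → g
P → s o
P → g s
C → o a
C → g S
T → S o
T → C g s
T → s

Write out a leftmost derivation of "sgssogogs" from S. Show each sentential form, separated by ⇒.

S ⇒ sT ⇒ sCgs ⇒ sgSgs ⇒ sgsTgs ⇒ sgsSogs ⇒ sgsPgogs ⇒ sgssogogs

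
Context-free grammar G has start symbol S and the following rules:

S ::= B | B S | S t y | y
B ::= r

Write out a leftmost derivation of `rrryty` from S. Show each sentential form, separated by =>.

S=>BS=>rS=>rBS=>rrS=>rrSty=>rrBSty=>rrrSty=>rrryty

S => BS   [S ::= B S]
BS => rS   [B ::= r]
rS => rBS   [S ::= B S]
rBS => rrS   [B ::= r]
rrS => rrSty   [S ::= S t y]
rrSty => rrBSty   [S ::= B S]
rrBSty => rrrSty   [B ::= r]
rrrSty => rrryty   [S ::= y]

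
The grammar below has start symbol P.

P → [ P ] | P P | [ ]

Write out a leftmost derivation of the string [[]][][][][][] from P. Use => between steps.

P => PP   [P → P P]
PP => PPP   [P → P P]
PPP => PPPP   [P → P P]
PPPP => [P]PPP   [P → [ P ]]
[P]PPP => [[]]PPP   [P → [ ]]
[[]]PPP => [[]]PPPP   [P → P P]
[[]]PPPP => [[]]PPPPP   [P → P P]
[[]]PPPPP => [[]][]PPPP   [P → [ ]]
[[]][]PPPP => [[]][][]PPP   [P → [ ]]
[[]][][]PPP => [[]][][][]PP   [P → [ ]]
[[]][][][]PP => [[]][][][][]P   [P → [ ]]
[[]][][][][]P => [[]][][][][][]   [P → [ ]]

P => PP => PPP => PPPP => [P]PPP => [[]]PPP => [[]]PPPP => [[]]PPPPP => [[]][]PPPP => [[]][][]PPP => [[]][][][]PP => [[]][][][][]P => [[]][][][][][]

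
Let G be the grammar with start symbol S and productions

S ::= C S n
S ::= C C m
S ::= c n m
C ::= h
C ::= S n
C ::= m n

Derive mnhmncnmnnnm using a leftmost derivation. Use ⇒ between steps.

S ⇒ CCm ⇒ mnCm ⇒ mnSnm ⇒ mnCSnnm ⇒ mnhSnnm ⇒ mnhCSnnnm ⇒ mnhmnSnnnm ⇒ mnhmncnmnnnm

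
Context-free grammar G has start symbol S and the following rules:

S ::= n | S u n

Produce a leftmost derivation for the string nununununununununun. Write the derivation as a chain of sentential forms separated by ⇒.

S ⇒ Sun   [S ::= S u n]
Sun ⇒ Sunun   [S ::= S u n]
Sunun ⇒ Sununun   [S ::= S u n]
Sununun ⇒ Sunununun   [S ::= S u n]
Sunununun ⇒ Sununununun   [S ::= S u n]
Sununununun ⇒ Sunununununun   [S ::= S u n]
Sunununununun ⇒ Sununununununun   [S ::= S u n]
Sununununununun ⇒ Sunununununununun   [S ::= S u n]
Sunununununununun ⇒ Sununununununununun   [S ::= S u n]
Sununununununununun ⇒ nununununununununun   [S ::= n]

S ⇒ Sun ⇒ Sunun ⇒ Sununun ⇒ Sunununun ⇒ Sununununun ⇒ Sunununununun ⇒ Sununununununun ⇒ Sunununununununun ⇒ Sununununununununun ⇒ nununununununununun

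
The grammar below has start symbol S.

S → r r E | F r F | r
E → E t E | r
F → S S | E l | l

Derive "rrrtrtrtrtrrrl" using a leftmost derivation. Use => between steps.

S=>FrF=>SSrF=>rrESrF=>rrEtESrF=>rrEtEtESrF=>rrrtEtESrF=>rrrtEtEtESrF=>rrrtEtEtEtESrF=>rrrtrtEtEtESrF=>rrrtrtrtEtESrF=>rrrtrtrtrtESrF=>rrrtrtrtrtrSrF=>rrrtrtrtrtrrrF=>rrrtrtrtrtrrrl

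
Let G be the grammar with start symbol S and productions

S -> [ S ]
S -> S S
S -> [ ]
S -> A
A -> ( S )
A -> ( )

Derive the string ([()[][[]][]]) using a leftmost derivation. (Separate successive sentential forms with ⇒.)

S ⇒ A ⇒ (S) ⇒ ([S]) ⇒ ([SS]) ⇒ ([SSS]) ⇒ ([SSSS]) ⇒ ([ASSS]) ⇒ ([()SSS]) ⇒ ([()[]SS]) ⇒ ([()[][S]S]) ⇒ ([()[][[]]S]) ⇒ ([()[][[]][]])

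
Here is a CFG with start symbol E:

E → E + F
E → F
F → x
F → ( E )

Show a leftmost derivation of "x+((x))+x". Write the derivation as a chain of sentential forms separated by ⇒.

E⇒E+F⇒E+F+F⇒F+F+F⇒x+F+F⇒x+(E)+F⇒x+(F)+F⇒x+((E))+F⇒x+((F))+F⇒x+((x))+F⇒x+((x))+x

E ⇒ E+F   [E → E + F]
E+F ⇒ E+F+F   [E → E + F]
E+F+F ⇒ F+F+F   [E → F]
F+F+F ⇒ x+F+F   [F → x]
x+F+F ⇒ x+(E)+F   [F → ( E )]
x+(E)+F ⇒ x+(F)+F   [E → F]
x+(F)+F ⇒ x+((E))+F   [F → ( E )]
x+((E))+F ⇒ x+((F))+F   [E → F]
x+((F))+F ⇒ x+((x))+F   [F → x]
x+((x))+F ⇒ x+((x))+x   [F → x]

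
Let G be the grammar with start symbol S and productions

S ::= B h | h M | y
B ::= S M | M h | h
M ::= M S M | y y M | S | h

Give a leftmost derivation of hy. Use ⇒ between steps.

S ⇒ hM   [S ::= h M]
hM ⇒ hS   [M ::= S]
hS ⇒ hy   [S ::= y]

S ⇒ hM ⇒ hS ⇒ hy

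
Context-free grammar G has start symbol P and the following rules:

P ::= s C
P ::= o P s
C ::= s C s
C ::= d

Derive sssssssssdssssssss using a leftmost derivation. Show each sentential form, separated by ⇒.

P⇒sC⇒ssCs⇒sssCss⇒ssssCsss⇒sssssCssss⇒ssssssCsssss⇒sssssssCssssss⇒ssssssssCsssssss⇒sssssssssCssssssss⇒sssssssssdssssssss

P ⇒ sC   [P ::= s C]
sC ⇒ ssCs   [C ::= s C s]
ssCs ⇒ sssCss   [C ::= s C s]
sssCss ⇒ ssssCsss   [C ::= s C s]
ssssCsss ⇒ sssssCssss   [C ::= s C s]
sssssCssss ⇒ ssssssCsssss   [C ::= s C s]
ssssssCsssss ⇒ sssssssCssssss   [C ::= s C s]
sssssssCssssss ⇒ ssssssssCsssssss   [C ::= s C s]
ssssssssCsssssss ⇒ sssssssssCssssssss   [C ::= s C s]
sssssssssCssssssss ⇒ sssssssssdssssssss   [C ::= d]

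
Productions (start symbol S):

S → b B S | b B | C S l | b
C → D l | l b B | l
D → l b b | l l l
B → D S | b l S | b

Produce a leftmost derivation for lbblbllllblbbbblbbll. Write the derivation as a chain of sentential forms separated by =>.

S=>CSl=>DlSl=>lbblSl=>lbblbBl=>lbblbDSl=>lbblblllSl=>lbblblllCSll=>lbblbllllbBSll=>lbblbllllbDSSll=>lbblbllllblbbSSll=>lbblbllllblbbbBSll=>lbblbllllblbbbblSSll=>lbblbllllblbbbblbSll=>lbblbllllblbbbblbbll

S => CSl   [S → C S l]
CSl => DlSl   [C → D l]
DlSl => lbblSl   [D → l b b]
lbblSl => lbblbBl   [S → b B]
lbblbBl => lbblbDSl   [B → D S]
lbblbDSl => lbblblllSl   [D → l l l]
lbblblllSl => lbblblllCSll   [S → C S l]
lbblblllCSll => lbblbllllbBSll   [C → l b B]
lbblbllllbBSll => lbblbllllbDSSll   [B → D S]
lbblbllllbDSSll => lbblbllllblbbSSll   [D → l b b]
lbblbllllblbbSSll => lbblbllllblbbbBSll   [S → b B]
lbblbllllblbbbBSll => lbblbllllblbbbblSSll   [B → b l S]
lbblbllllblbbbblSSll => lbblbllllblbbbblbSll   [S → b]
lbblbllllblbbbblbSll => lbblbllllblbbbblbbll   [S → b]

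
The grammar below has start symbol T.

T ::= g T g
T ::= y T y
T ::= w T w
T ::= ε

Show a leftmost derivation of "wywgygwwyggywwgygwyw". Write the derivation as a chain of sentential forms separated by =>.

T => wTw   [T ::= w T w]
wTw => wyTyw   [T ::= y T y]
wyTyw => wywTwyw   [T ::= w T w]
wywTwyw => wywgTgwyw   [T ::= g T g]
wywgTgwyw => wywgyTygwyw   [T ::= y T y]
wywgyTygwyw => wywgygTgygwyw   [T ::= g T g]
wywgygTgygwyw => wywgygwTwgygwyw   [T ::= w T w]
wywgygwTwgygwyw => wywgygwwTwwgygwyw   [T ::= w T w]
wywgygwwTwwgygwyw => wywgygwwyTywwgygwyw   [T ::= y T y]
wywgygwwyTywwgygwyw => wywgygwwygTgywwgygwyw   [T ::= g T g]
wywgygwwygTgywwgygwyw => wywgygwwyggywwgygwyw   [T ::= ε]

T => wTw => wyTyw => wywTwyw => wywgTgwyw => wywgyTygwyw => wywgygTgygwyw => wywgygwTwgygwyw => wywgygwwTwwgygwyw => wywgygwwyTywwgygwyw => wywgygwwygTgywwgygwyw => wywgygwwyggywwgygwyw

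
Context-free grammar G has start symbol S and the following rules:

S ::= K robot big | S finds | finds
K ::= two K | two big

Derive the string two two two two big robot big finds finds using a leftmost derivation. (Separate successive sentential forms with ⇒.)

S ⇒ S finds ⇒ S finds finds ⇒ K robot big finds finds ⇒ two K robot big finds finds ⇒ two two K robot big finds finds ⇒ two two two K robot big finds finds ⇒ two two two two big robot big finds finds

S ⇒ S finds   [S ::= S finds]
S finds ⇒ S finds finds   [S ::= S finds]
S finds finds ⇒ K robot big finds finds   [S ::= K robot big]
K robot big finds finds ⇒ two K robot big finds finds   [K ::= two K]
two K robot big finds finds ⇒ two two K robot big finds finds   [K ::= two K]
two two K robot big finds finds ⇒ two two two K robot big finds finds   [K ::= two K]
two two two K robot big finds finds ⇒ two two two two big robot big finds finds   [K ::= two big]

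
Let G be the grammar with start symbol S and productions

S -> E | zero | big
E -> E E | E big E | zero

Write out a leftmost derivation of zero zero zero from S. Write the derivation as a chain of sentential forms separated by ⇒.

S ⇒ E ⇒ E E ⇒ E E E ⇒ zero E E ⇒ zero zero E ⇒ zero zero zero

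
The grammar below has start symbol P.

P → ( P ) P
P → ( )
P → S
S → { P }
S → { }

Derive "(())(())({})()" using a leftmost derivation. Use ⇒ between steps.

P ⇒ (P)P   [P → ( P ) P]
(P)P ⇒ (())P   [P → ( )]
(())P ⇒ (())(P)P   [P → ( P ) P]
(())(P)P ⇒ (())(())P   [P → ( )]
(())(())P ⇒ (())(())(P)P   [P → ( P ) P]
(())(())(P)P ⇒ (())(())(S)P   [P → S]
(())(())(S)P ⇒ (())(())({})P   [S → { }]
(())(())({})P ⇒ (())(())({})()   [P → ( )]

P ⇒ (P)P ⇒ (())P ⇒ (())(P)P ⇒ (())(())P ⇒ (())(())(P)P ⇒ (())(())(S)P ⇒ (())(())({})P ⇒ (())(())({})()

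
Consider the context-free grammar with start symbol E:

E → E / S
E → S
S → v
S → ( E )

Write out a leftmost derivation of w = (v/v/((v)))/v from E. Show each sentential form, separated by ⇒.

E⇒E/S⇒S/S⇒(E)/S⇒(E/S)/S⇒(E/S/S)/S⇒(S/S/S)/S⇒(v/S/S)/S⇒(v/v/S)/S⇒(v/v/(E))/S⇒(v/v/(S))/S⇒(v/v/((E)))/S⇒(v/v/((S)))/S⇒(v/v/((v)))/S⇒(v/v/((v)))/v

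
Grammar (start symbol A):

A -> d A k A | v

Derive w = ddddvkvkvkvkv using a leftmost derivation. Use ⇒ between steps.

A⇒dAkA⇒ddAkAkA⇒dddAkAkAkA⇒ddddAkAkAkAkA⇒ddddvkAkAkAkA⇒ddddvkvkAkAkA⇒ddddvkvkvkAkA⇒ddddvkvkvkvkA⇒ddddvkvkvkvkv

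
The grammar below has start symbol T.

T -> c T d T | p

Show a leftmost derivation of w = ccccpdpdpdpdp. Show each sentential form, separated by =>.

T => cTdT => ccTdTdT => cccTdTdTdT => ccccTdTdTdTdT => ccccpdTdTdTdT => ccccpdpdTdTdT => ccccpdpdpdTdT => ccccpdpdpdpdT => ccccpdpdpdpdp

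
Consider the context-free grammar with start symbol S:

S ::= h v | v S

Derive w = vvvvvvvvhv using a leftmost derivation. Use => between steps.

S => vS => vvS => vvvS => vvvvS => vvvvvS => vvvvvvS => vvvvvvvS => vvvvvvvvS => vvvvvvvvhv

S => vS   [S ::= v S]
vS => vvS   [S ::= v S]
vvS => vvvS   [S ::= v S]
vvvS => vvvvS   [S ::= v S]
vvvvS => vvvvvS   [S ::= v S]
vvvvvS => vvvvvvS   [S ::= v S]
vvvvvvS => vvvvvvvS   [S ::= v S]
vvvvvvvS => vvvvvvvvS   [S ::= v S]
vvvvvvvvS => vvvvvvvvhv   [S ::= h v]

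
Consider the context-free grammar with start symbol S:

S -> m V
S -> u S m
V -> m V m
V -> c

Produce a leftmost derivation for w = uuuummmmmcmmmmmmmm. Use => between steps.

S=>uSm=>uuSmm=>uuuSmmm=>uuuuSmmmm=>uuuumVmmmm=>uuuummVmmmmm=>uuuummmVmmmmmm=>uuuummmmVmmmmmmm=>uuuummmmmVmmmmmmmm=>uuuummmmmcmmmmmmmm

S => uSm   [S -> u S m]
uSm => uuSmm   [S -> u S m]
uuSmm => uuuSmmm   [S -> u S m]
uuuSmmm => uuuuSmmmm   [S -> u S m]
uuuuSmmmm => uuuumVmmmm   [S -> m V]
uuuumVmmmm => uuuummVmmmmm   [V -> m V m]
uuuummVmmmmm => uuuummmVmmmmmm   [V -> m V m]
uuuummmVmmmmmm => uuuummmmVmmmmmmm   [V -> m V m]
uuuummmmVmmmmmmm => uuuummmmmVmmmmmmmm   [V -> m V m]
uuuummmmmVmmmmmmmm => uuuummmmmcmmmmmmmm   [V -> c]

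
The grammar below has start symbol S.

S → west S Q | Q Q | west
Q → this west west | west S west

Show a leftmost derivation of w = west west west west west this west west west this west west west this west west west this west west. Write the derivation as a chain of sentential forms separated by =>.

S => Q Q   [S → Q Q]
Q Q => west S west Q   [Q → west S west]
west S west Q => west Q Q west Q   [S → Q Q]
west Q Q west Q => west west S west Q west Q   [Q → west S west]
west west S west Q west Q => west west Q Q west Q west Q   [S → Q Q]
west west Q Q west Q west Q => west west west S west Q west Q west Q   [Q → west S west]
west west west S west Q west Q west Q => west west west west S Q west Q west Q west Q   [S → west S Q]
west west west west S Q west Q west Q west Q => west west west west west Q west Q west Q west Q   [S → west]
west west west west west Q west Q west Q west Q => west west west west west this west west west Q west Q west Q   [Q → this west west]
west west west west west this west west west Q west Q west Q => west west west west west this west west west this west west west Q west Q   [Q → this west west]
west west west west west this west west west this west west west Q west Q => west west west west west this west west west this west west west this west west west Q   [Q → this west west]
west west west west west this west west west this west west west this west west west Q => west west west west west this west west west this west west west this west west west this west west   [Q → this west west]

S => Q Q => west S west Q => west Q Q west Q => west west S west Q west Q => west west Q Q west Q west Q => west west west S west Q west Q west Q => west west west west S Q west Q west Q west Q => west west west west west Q west Q west Q west Q => west west west west west this west west west Q west Q west Q => west west west west west this west west west this west west west Q west Q => west west west west west this west west west this west west west this west west west Q => west west west west west this west west west this west west west this west west west this west west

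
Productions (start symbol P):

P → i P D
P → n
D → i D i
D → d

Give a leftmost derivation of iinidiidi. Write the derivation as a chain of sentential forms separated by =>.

P=>iPD=>iiPDD=>iinDD=>iiniDiD=>iinidiD=>iinidiiDi=>iinidiidi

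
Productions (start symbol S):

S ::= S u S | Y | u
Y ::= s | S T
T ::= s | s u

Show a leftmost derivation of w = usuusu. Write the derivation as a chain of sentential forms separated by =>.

S => Y   [S ::= Y]
Y => ST   [Y ::= S T]
ST => SuST   [S ::= S u S]
SuST => YuST   [S ::= Y]
YuST => STuST   [Y ::= S T]
STuST => uTuST   [S ::= u]
uTuST => usuST   [T ::= s]
usuST => usuuT   [S ::= u]
usuuT => usuusu   [T ::= s u]

S=>Y=>ST=>SuST=>YuST=>STuST=>uTuST=>usuST=>usuuT=>usuusu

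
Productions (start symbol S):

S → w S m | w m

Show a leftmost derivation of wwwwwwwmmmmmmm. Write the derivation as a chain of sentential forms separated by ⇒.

S ⇒ wSm ⇒ wwSmm ⇒ wwwSmmm ⇒ wwwwSmmmm ⇒ wwwwwSmmmmm ⇒ wwwwwwSmmmmmm ⇒ wwwwwwwmmmmmmm

S ⇒ wSm   [S → w S m]
wSm ⇒ wwSmm   [S → w S m]
wwSmm ⇒ wwwSmmm   [S → w S m]
wwwSmmm ⇒ wwwwSmmmm   [S → w S m]
wwwwSmmmm ⇒ wwwwwSmmmmm   [S → w S m]
wwwwwSmmmmm ⇒ wwwwwwSmmmmmm   [S → w S m]
wwwwwwSmmmmmm ⇒ wwwwwwwmmmmmmm   [S → w m]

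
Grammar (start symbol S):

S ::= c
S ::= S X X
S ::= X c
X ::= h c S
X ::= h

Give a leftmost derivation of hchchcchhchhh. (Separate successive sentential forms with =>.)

S=>SXX=>XcXX=>hcXX=>hchcSX=>hchcSXXX=>hchcXcXXX=>hchchcScXXX=>hchchcSXXcXXX=>hchchccXXcXXX=>hchchcchXcXXX=>hchchcchhcXXX=>hchchcchhchXX=>hchchcchhchhX=>hchchcchhchhh

S => SXX   [S ::= S X X]
SXX => XcXX   [S ::= X c]
XcXX => hcXX   [X ::= h]
hcXX => hchcSX   [X ::= h c S]
hchcSX => hchcSXXX   [S ::= S X X]
hchcSXXX => hchcXcXXX   [S ::= X c]
hchcXcXXX => hchchcScXXX   [X ::= h c S]
hchchcScXXX => hchchcSXXcXXX   [S ::= S X X]
hchchcSXXcXXX => hchchccXXcXXX   [S ::= c]
hchchccXXcXXX => hchchcchXcXXX   [X ::= h]
hchchcchXcXXX => hchchcchhcXXX   [X ::= h]
hchchcchhcXXX => hchchcchhchXX   [X ::= h]
hchchcchhchXX => hchchcchhchhX   [X ::= h]
hchchcchhchhX => hchchcchhchhh   [X ::= h]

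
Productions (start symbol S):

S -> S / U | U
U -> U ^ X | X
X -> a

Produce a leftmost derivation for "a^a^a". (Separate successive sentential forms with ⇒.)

S⇒U⇒U^X⇒U^X^X⇒X^X^X⇒a^X^X⇒a^a^X⇒a^a^a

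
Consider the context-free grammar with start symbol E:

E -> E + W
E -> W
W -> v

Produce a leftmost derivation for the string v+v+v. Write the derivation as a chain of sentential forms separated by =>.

E => E+W => E+W+W => W+W+W => v+W+W => v+v+W => v+v+v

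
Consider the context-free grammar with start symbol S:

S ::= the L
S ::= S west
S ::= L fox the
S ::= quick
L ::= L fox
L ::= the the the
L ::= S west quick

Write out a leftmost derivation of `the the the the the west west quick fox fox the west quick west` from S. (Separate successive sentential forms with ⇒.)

S ⇒ S west ⇒ the L west ⇒ the S west quick west ⇒ the L fox the west quick west ⇒ the L fox fox the west quick west ⇒ the S west quick fox fox the west quick west ⇒ the S west west quick fox fox the west quick west ⇒ the the L west west quick fox fox the west quick west ⇒ the the the the the west west quick fox fox the west quick west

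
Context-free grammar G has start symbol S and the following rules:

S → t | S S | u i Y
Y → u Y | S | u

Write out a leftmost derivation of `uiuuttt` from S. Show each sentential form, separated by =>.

S => SS   [S → S S]
SS => SSS   [S → S S]
SSS => SSSS   [S → S S]
SSSS => uiYSSS   [S → u i Y]
uiYSSS => uiuYSSS   [Y → u Y]
uiuYSSS => uiuuSSS   [Y → u]
uiuuSSS => uiuutSS   [S → t]
uiuutSS => uiuuttS   [S → t]
uiuuttS => uiuuttt   [S → t]

S => SS => SSS => SSSS => uiYSSS => uiuYSSS => uiuuSSS => uiuutSS => uiuuttS => uiuuttt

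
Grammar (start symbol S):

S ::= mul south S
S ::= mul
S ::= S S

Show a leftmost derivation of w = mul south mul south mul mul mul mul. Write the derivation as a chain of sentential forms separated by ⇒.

S ⇒ S S ⇒ S S S ⇒ mul south S S S ⇒ mul south mul south S S S ⇒ mul south mul south mul S S ⇒ mul south mul south mul S S S ⇒ mul south mul south mul mul S S ⇒ mul south mul south mul mul mul S ⇒ mul south mul south mul mul mul mul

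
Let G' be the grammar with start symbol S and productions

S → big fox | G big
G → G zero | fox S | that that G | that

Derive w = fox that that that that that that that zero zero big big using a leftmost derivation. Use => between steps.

S => G big => fox S big => fox G big big => fox G zero big big => fox that that G zero big big => fox that that that that G zero big big => fox that that that that that that G zero big big => fox that that that that that that G zero zero big big => fox that that that that that that that zero zero big big

S => G big   [S → G big]
G big => fox S big   [G → fox S]
fox S big => fox G big big   [S → G big]
fox G big big => fox G zero big big   [G → G zero]
fox G zero big big => fox that that G zero big big   [G → that that G]
fox that that G zero big big => fox that that that that G zero big big   [G → that that G]
fox that that that that G zero big big => fox that that that that that that G zero big big   [G → that that G]
fox that that that that that that G zero big big => fox that that that that that that G zero zero big big   [G → G zero]
fox that that that that that that G zero zero big big => fox that that that that that that that zero zero big big   [G → that]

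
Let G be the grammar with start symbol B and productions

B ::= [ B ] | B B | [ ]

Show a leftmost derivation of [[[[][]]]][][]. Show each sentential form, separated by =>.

B => BB => BBB => [B]BB => [[B]]BB => [[[B]]]BB => [[[BB]]]BB => [[[[]B]]]BB => [[[[][]]]]BB => [[[[][]]]][]B => [[[[][]]]][][]

B => BB   [B ::= B B]
BB => BBB   [B ::= B B]
BBB => [B]BB   [B ::= [ B ]]
[B]BB => [[B]]BB   [B ::= [ B ]]
[[B]]BB => [[[B]]]BB   [B ::= [ B ]]
[[[B]]]BB => [[[BB]]]BB   [B ::= B B]
[[[BB]]]BB => [[[[]B]]]BB   [B ::= [ ]]
[[[[]B]]]BB => [[[[][]]]]BB   [B ::= [ ]]
[[[[][]]]]BB => [[[[][]]]][]B   [B ::= [ ]]
[[[[][]]]][]B => [[[[][]]]][][]   [B ::= [ ]]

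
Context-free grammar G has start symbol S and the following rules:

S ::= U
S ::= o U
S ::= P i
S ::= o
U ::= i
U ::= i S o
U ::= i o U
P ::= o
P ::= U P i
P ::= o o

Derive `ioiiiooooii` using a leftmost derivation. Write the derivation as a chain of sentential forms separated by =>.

S => Pi => UPii => ioUPii => ioiSoPii => ioiUoPii => ioiiSooPii => ioiiUooPii => ioiiiooPii => ioiiiooooii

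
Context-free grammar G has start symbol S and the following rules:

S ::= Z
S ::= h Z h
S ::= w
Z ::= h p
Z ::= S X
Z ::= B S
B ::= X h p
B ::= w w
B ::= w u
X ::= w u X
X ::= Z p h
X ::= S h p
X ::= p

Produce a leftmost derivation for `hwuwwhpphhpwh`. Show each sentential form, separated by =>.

S=>hZh=>hBSh=>hXhpSh=>hwuXhpSh=>hwuZphhpSh=>hwuSXphhpSh=>hwuwXphhpSh=>hwuwShpphhpSh=>hwuwwhpphhpSh=>hwuwwhpphhpwh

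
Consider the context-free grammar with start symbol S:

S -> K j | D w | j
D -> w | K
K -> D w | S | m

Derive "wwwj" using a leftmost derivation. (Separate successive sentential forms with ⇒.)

S ⇒ Kj   [S -> K j]
Kj ⇒ Sj   [K -> S]
Sj ⇒ Dwj   [S -> D w]
Dwj ⇒ Kwj   [D -> K]
Kwj ⇒ Swj   [K -> S]
Swj ⇒ Dwwj   [S -> D w]
Dwwj ⇒ wwwj   [D -> w]

S ⇒ Kj ⇒ Sj ⇒ Dwj ⇒ Kwj ⇒ Swj ⇒ Dwwj ⇒ wwwj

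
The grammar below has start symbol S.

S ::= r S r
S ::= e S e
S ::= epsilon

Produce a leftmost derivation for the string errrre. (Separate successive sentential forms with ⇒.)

S ⇒ eSe ⇒ erSre ⇒ errSrre ⇒ errrre

S ⇒ eSe   [S ::= e S e]
eSe ⇒ erSre   [S ::= r S r]
erSre ⇒ errSrre   [S ::= r S r]
errSrre ⇒ errrre   [S ::= epsilon]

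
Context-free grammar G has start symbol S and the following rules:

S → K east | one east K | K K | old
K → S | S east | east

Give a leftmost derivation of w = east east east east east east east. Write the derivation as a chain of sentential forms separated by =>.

S => K K   [S → K K]
K K => S east K   [K → S east]
S east K => K K east K   [S → K K]
K K east K => S K east K   [K → S]
S K east K => K east K east K   [S → K east]
K east K east K => S east east K east K   [K → S east]
S east east K east K => K east east east K east K   [S → K east]
K east east east K east K => east east east east K east K   [K → east]
east east east east K east K => east east east east east east K   [K → east]
east east east east east east K => east east east east east east east   [K → east]

S => K K => S east K => K K east K => S K east K => K east K east K => S east east K east K => K east east east K east K => east east east east K east K => east east east east east east K => east east east east east east east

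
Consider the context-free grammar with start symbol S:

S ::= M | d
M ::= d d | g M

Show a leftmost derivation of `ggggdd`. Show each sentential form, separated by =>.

S => M => gM => ggM => gggM => ggggM => ggggdd

S => M   [S ::= M]
M => gM   [M ::= g M]
gM => ggM   [M ::= g M]
ggM => gggM   [M ::= g M]
gggM => ggggM   [M ::= g M]
ggggM => ggggdd   [M ::= d d]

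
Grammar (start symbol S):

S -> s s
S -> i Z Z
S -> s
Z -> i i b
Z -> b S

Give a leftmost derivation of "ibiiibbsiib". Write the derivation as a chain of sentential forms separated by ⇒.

S ⇒ iZZ ⇒ ibSZ ⇒ ibiZZZ ⇒ ibiiibZZ ⇒ ibiiibbSZ ⇒ ibiiibbsZ ⇒ ibiiibbsiib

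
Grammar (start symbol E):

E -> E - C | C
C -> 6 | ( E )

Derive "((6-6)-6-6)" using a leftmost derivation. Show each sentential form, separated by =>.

E => C => (E) => (E-C) => (E-C-C) => (C-C-C) => ((E)-C-C) => ((E-C)-C-C) => ((C-C)-C-C) => ((6-C)-C-C) => ((6-6)-C-C) => ((6-6)-6-C) => ((6-6)-6-6)

E => C   [E -> C]
C => (E)   [C -> ( E )]
(E) => (E-C)   [E -> E - C]
(E-C) => (E-C-C)   [E -> E - C]
(E-C-C) => (C-C-C)   [E -> C]
(C-C-C) => ((E)-C-C)   [C -> ( E )]
((E)-C-C) => ((E-C)-C-C)   [E -> E - C]
((E-C)-C-C) => ((C-C)-C-C)   [E -> C]
((C-C)-C-C) => ((6-C)-C-C)   [C -> 6]
((6-C)-C-C) => ((6-6)-C-C)   [C -> 6]
((6-6)-C-C) => ((6-6)-6-C)   [C -> 6]
((6-6)-6-C) => ((6-6)-6-6)   [C -> 6]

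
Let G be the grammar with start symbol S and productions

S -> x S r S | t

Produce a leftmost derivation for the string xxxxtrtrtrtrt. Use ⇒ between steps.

S ⇒ xSrS   [S -> x S r S]
xSrS ⇒ xxSrSrS   [S -> x S r S]
xxSrSrS ⇒ xxxSrSrSrS   [S -> x S r S]
xxxSrSrSrS ⇒ xxxxSrSrSrSrS   [S -> x S r S]
xxxxSrSrSrSrS ⇒ xxxxtrSrSrSrS   [S -> t]
xxxxtrSrSrSrS ⇒ xxxxtrtrSrSrS   [S -> t]
xxxxtrtrSrSrS ⇒ xxxxtrtrtrSrS   [S -> t]
xxxxtrtrtrSrS ⇒ xxxxtrtrtrtrS   [S -> t]
xxxxtrtrtrtrS ⇒ xxxxtrtrtrtrt   [S -> t]

S ⇒ xSrS ⇒ xxSrSrS ⇒ xxxSrSrSrS ⇒ xxxxSrSrSrSrS ⇒ xxxxtrSrSrSrS ⇒ xxxxtrtrSrSrS ⇒ xxxxtrtrtrSrS ⇒ xxxxtrtrtrtrS ⇒ xxxxtrtrtrtrt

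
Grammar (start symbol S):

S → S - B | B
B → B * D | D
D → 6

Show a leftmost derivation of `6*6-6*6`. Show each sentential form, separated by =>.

S => S-B => B-B => B*D-B => D*D-B => 6*D-B => 6*6-B => 6*6-B*D => 6*6-D*D => 6*6-6*D => 6*6-6*6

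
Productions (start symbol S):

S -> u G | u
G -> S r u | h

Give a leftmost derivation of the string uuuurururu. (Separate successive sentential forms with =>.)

S => uG => uSru => uuGru => uuSruru => uuuGruru => uuuSrururu => uuuurururu

S => uG   [S -> u G]
uG => uSru   [G -> S r u]
uSru => uuGru   [S -> u G]
uuGru => uuSruru   [G -> S r u]
uuSruru => uuuGruru   [S -> u G]
uuuGruru => uuuSrururu   [G -> S r u]
uuuSrururu => uuuurururu   [S -> u]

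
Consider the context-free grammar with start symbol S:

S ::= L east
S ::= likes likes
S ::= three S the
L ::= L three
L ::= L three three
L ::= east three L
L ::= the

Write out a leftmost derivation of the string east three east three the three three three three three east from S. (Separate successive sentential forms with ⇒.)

S ⇒ L east ⇒ L three east ⇒ L three three east ⇒ L three three three three east ⇒ east three L three three three three east ⇒ east three east three L three three three three east ⇒ east three east three L three three three three three east ⇒ east three east three the three three three three three east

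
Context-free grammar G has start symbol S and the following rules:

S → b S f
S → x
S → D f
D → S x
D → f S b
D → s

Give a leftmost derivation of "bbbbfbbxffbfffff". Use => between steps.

S=>bSf=>bbSff=>bbbSfff=>bbbbSffff=>bbbbDfffff=>bbbbfSbfffff=>bbbbfbSfbfffff=>bbbbfbbSffbfffff=>bbbbfbbxffbfffff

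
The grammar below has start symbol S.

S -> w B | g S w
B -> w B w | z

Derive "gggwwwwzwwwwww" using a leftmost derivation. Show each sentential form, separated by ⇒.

S ⇒ gSw ⇒ ggSww ⇒ gggSwww ⇒ gggwBwww ⇒ gggwwBwwww ⇒ gggwwwBwwwww ⇒ gggwwwwBwwwwww ⇒ gggwwwwzwwwwww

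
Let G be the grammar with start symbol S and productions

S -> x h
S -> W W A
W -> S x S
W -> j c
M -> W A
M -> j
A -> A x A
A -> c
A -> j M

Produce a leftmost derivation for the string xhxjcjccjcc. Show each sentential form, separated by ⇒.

S ⇒ WWA   [S -> W W A]
WWA ⇒ SxSWA   [W -> S x S]
SxSWA ⇒ xhxSWA   [S -> x h]
xhxSWA ⇒ xhxWWAWA   [S -> W W A]
xhxWWAWA ⇒ xhxjcWAWA   [W -> j c]
xhxjcWAWA ⇒ xhxjcjcAWA   [W -> j c]
xhxjcjcAWA ⇒ xhxjcjccWA   [A -> c]
xhxjcjccWA ⇒ xhxjcjccjcA   [W -> j c]
xhxjcjccjcA ⇒ xhxjcjccjcc   [A -> c]

S ⇒ WWA ⇒ SxSWA ⇒ xhxSWA ⇒ xhxWWAWA ⇒ xhxjcWAWA ⇒ xhxjcjcAWA ⇒ xhxjcjccWA ⇒ xhxjcjccjcA ⇒ xhxjcjccjcc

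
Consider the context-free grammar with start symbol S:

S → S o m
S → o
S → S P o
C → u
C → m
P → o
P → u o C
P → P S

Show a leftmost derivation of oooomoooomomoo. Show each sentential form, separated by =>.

S => SPo   [S → S P o]
SPo => SomPo   [S → S o m]
SomPo => SomomPo   [S → S o m]
SomomPo => SPoomomPo   [S → S P o]
SPoomomPo => SPoPoomomPo   [S → S P o]
SPoPoomomPo => oPoPoomomPo   [S → o]
oPoPoomomPo => oPSoPoomomPo   [P → P S]
oPSoPoomomPo => ooSoPoomomPo   [P → o]
ooSoPoomomPo => ooSomoPoomomPo   [S → S o m]
ooSomoPoomomPo => oooomoPoomomPo   [S → o]
oooomoPoomomPo => oooomoooomomPo   [P → o]
oooomoooomomPo => oooomoooomomoo   [P → o]

S => SPo => SomPo => SomomPo => SPoomomPo => SPoPoomomPo => oPoPoomomPo => oPSoPoomomPo => ooSoPoomomPo => ooSomoPoomomPo => oooomoPoomomPo => oooomoooomomPo => oooomoooomomoo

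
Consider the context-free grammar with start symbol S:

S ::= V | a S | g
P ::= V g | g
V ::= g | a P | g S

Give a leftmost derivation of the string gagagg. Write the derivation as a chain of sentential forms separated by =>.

S => V   [S ::= V]
V => gS   [V ::= g S]
gS => gV   [S ::= V]
gV => gaP   [V ::= a P]
gaP => gaVg   [P ::= V g]
gaVg => gagSg   [V ::= g S]
gagSg => gagaSg   [S ::= a S]
gagaSg => gagagg   [S ::= g]

S=>V=>gS=>gV=>gaP=>gaVg=>gagSg=>gagaSg=>gagagg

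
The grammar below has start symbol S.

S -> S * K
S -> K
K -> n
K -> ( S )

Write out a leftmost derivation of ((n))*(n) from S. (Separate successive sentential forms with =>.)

S => S*K => K*K => (S)*K => (K)*K => ((S))*K => ((K))*K => ((n))*K => ((n))*(S) => ((n))*(K) => ((n))*(n)

S => S*K   [S -> S * K]
S*K => K*K   [S -> K]
K*K => (S)*K   [K -> ( S )]
(S)*K => (K)*K   [S -> K]
(K)*K => ((S))*K   [K -> ( S )]
((S))*K => ((K))*K   [S -> K]
((K))*K => ((n))*K   [K -> n]
((n))*K => ((n))*(S)   [K -> ( S )]
((n))*(S) => ((n))*(K)   [S -> K]
((n))*(K) => ((n))*(n)   [K -> n]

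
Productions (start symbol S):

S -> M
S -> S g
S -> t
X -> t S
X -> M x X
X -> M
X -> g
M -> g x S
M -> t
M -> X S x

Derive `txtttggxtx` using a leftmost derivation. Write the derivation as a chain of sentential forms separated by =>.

S => M => XSx => MxXSx => txXSx => txMSx => txXSxSx => txtSSxSx => txttSxSx => txttSgxSx => txttSggxSx => txtttggxSx => txtttggxtx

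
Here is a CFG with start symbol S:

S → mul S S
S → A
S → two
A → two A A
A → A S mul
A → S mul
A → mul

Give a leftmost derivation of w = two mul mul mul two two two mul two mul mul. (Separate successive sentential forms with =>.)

S => A   [S → A]
A => two A A   [A → two A A]
two A A => two A S mul A   [A → A S mul]
two A S mul A => two A S mul S mul A   [A → A S mul]
two A S mul S mul A => two mul S mul S mul A   [A → mul]
two mul S mul S mul A => two mul mul S S mul S mul A   [S → mul S S]
two mul mul S S mul S mul A => two mul mul mul S S S mul S mul A   [S → mul S S]
two mul mul mul S S S mul S mul A => two mul mul mul two S S mul S mul A   [S → two]
two mul mul mul two S S mul S mul A => two mul mul mul two two S mul S mul A   [S → two]
two mul mul mul two two S mul S mul A => two mul mul mul two two two mul S mul A   [S → two]
two mul mul mul two two two mul S mul A => two mul mul mul two two two mul two mul A   [S → two]
two mul mul mul two two two mul two mul A => two mul mul mul two two two mul two mul mul   [A → mul]

S => A => two A A => two A S mul A => two A S mul S mul A => two mul S mul S mul A => two mul mul S S mul S mul A => two mul mul mul S S S mul S mul A => two mul mul mul two S S mul S mul A => two mul mul mul two two S mul S mul A => two mul mul mul two two two mul S mul A => two mul mul mul two two two mul two mul A => two mul mul mul two two two mul two mul mul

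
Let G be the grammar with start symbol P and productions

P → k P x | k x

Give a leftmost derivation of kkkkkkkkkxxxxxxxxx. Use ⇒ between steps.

P⇒kPx⇒kkPxx⇒kkkPxxx⇒kkkkPxxxx⇒kkkkkPxxxxx⇒kkkkkkPxxxxxx⇒kkkkkkkPxxxxxxx⇒kkkkkkkkPxxxxxxxx⇒kkkkkkkkkxxxxxxxxx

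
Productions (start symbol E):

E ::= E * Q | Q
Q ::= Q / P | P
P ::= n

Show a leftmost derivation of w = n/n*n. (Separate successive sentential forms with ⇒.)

E⇒E*Q⇒Q*Q⇒Q/P*Q⇒P/P*Q⇒n/P*Q⇒n/n*Q⇒n/n*P⇒n/n*n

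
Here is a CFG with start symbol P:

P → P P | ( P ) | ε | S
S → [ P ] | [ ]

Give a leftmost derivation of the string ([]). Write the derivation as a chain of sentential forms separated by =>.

P => (P) => (S) => ([])

P => (P)   [P → ( P )]
(P) => (S)   [P → S]
(S) => ([])   [S → [ ]]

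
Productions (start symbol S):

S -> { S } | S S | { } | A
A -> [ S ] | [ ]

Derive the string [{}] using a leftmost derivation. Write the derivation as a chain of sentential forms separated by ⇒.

S ⇒ A ⇒ [S] ⇒ [{}]

S ⇒ A   [S -> A]
A ⇒ [S]   [A -> [ S ]]
[S] ⇒ [{}]   [S -> { }]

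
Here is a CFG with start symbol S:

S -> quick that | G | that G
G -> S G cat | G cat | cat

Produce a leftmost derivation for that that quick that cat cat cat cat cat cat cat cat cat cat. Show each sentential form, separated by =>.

S => that G => that S G cat => that that G G cat => that that S G cat G cat => that that quick that G cat G cat => that that quick that G cat cat G cat => that that quick that G cat cat cat G cat => that that quick that G cat cat cat cat G cat => that that quick that S G cat cat cat cat cat G cat => that that quick that G G cat cat cat cat cat G cat => that that quick that G cat G cat cat cat cat cat G cat => that that quick that cat cat G cat cat cat cat cat G cat => that that quick that cat cat cat cat cat cat cat cat G cat => that that quick that cat cat cat cat cat cat cat cat cat cat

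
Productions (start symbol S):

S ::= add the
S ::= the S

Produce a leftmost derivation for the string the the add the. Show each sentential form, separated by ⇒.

S ⇒ the S   [S ::= the S]
the S ⇒ the the S   [S ::= the S]
the the S ⇒ the the add the   [S ::= add the]

S ⇒ the S ⇒ the the S ⇒ the the add the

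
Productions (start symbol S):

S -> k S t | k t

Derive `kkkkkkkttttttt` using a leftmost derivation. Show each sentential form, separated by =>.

S => kSt => kkStt => kkkSttt => kkkkStttt => kkkkkSttttt => kkkkkkStttttt => kkkkkkkttttttt

S => kSt   [S -> k S t]
kSt => kkStt   [S -> k S t]
kkStt => kkkSttt   [S -> k S t]
kkkSttt => kkkkStttt   [S -> k S t]
kkkkStttt => kkkkkSttttt   [S -> k S t]
kkkkkSttttt => kkkkkkStttttt   [S -> k S t]
kkkkkkStttttt => kkkkkkkttttttt   [S -> k t]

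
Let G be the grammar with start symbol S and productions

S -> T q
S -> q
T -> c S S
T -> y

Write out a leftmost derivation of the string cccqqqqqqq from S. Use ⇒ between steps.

S ⇒ Tq ⇒ cSSq ⇒ cTqSq ⇒ ccSSqSq ⇒ ccTqSqSq ⇒ cccSSqSqSq ⇒ cccqSqSqSq ⇒ cccqqqSqSq ⇒ cccqqqqqSq ⇒ cccqqqqqqq

S ⇒ Tq   [S -> T q]
Tq ⇒ cSSq   [T -> c S S]
cSSq ⇒ cTqSq   [S -> T q]
cTqSq ⇒ ccSSqSq   [T -> c S S]
ccSSqSq ⇒ ccTqSqSq   [S -> T q]
ccTqSqSq ⇒ cccSSqSqSq   [T -> c S S]
cccSSqSqSq ⇒ cccqSqSqSq   [S -> q]
cccqSqSqSq ⇒ cccqqqSqSq   [S -> q]
cccqqqSqSq ⇒ cccqqqqqSq   [S -> q]
cccqqqqqSq ⇒ cccqqqqqqq   [S -> q]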